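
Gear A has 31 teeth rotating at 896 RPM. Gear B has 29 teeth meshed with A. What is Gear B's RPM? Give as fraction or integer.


Gear ratio: teeth_A * RPM_A = teeth_B * RPM_B
31 * 896 = 29 * RPM_B
27776 = 29 * RPM_B
RPM_B = 27776 / 29
RPM_B = 27776/29

27776/29


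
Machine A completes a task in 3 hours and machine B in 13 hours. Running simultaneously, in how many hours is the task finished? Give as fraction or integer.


Rate of A = 1/3 job per hour
Rate of B = 1/13 job per hour
Combined rate = 1/3 + 1/13
Find common denominator: (13 + 3)/(3*13) = 16/39
Combined rate = 16/39 job per hour
Time together = 1 / (16/39) = 39/16 hours

39/16


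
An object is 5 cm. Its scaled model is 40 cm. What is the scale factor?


Original length = 5 cm
Scaled length = 40 cm
Scale factor = 40 / 5
= 8

8


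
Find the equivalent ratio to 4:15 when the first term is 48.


Original ratio: 4:15
First term target: 48
Scale factor = 48 / 4 = 12
Multiply second term: 15 * 12 = 180
Equivalent ratio = 48:180

48:180


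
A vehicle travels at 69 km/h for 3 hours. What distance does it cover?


Using distance = speed * time
Speed = 69 km/h
Time = 3 hours
Distance = 69 * 3
= 207 km

207


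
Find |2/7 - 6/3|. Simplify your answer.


Simplify: 2/7 = 2/7 and 6/3 = 2
Find common denominator: LCD = 7
Convert: 2/7 and 14/7
Difference = |2 - 14|/7 = 12/7
Simplified = 12/7

12/7


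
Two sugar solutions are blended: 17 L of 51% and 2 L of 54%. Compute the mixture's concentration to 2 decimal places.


Solute in mixture 1 = 51% of 17 L = 17*51/100 = 867/100 L
Solute in mixture 2 = 54% of 2 L = 2*54/100 = 27/25 L
Total solute = 867/100 + 27/25 = 39/4 L
Total volume = 17 + 2 = 19 L
Final concentration = 39/4/19 * 100 = 51.32%

51.32


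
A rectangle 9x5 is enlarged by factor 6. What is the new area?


Original dimensions: 9 x 5
Enlargement factor = 6
New width = 9 * 6 = 54
New height = 5 * 6 = 30
New area = 54 * 30 = 1620

1620


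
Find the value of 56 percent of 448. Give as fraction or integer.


Compute 56% of 448
Convert percentage: 56% = 56/100
Multiply: 448 * 56/100
= 25088/100
= 6272/25

6272/25


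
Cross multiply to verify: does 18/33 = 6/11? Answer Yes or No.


Cross multiply to check 18/33 = 6/11
Left cross product: 18 * 11 = 198
Right cross product: 33 * 6 = 198
198 = 198
Equal, so proportions match => Yes

Yes


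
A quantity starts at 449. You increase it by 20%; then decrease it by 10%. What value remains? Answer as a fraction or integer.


Start with 449.
Step 1: Increase by 20%: 449 * 120/100 = 2694/5
Step 2: Decrease by 10%: 2694/5 * 90/100 = 12123/25
Final result = 12123/25

12123/25


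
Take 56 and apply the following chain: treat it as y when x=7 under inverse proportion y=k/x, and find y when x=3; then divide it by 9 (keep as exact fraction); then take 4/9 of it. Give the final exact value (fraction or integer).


Start with 56.
Step 1: Inverse prop: k = (56)*7; new y = k/3 = 56*7/3 = 392/3
Step 2: Divide by 9: 392/3 / 9 = 392/27
Step 3: Take 4/9: 392/27 * 4/9 = 1568/243
Final result = 1568/243

1568/243


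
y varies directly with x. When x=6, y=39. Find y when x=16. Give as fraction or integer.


Direct proportion: y = kx
Find k: k = 39/6 = 13/2
Compute y at x=16: y = 13/2 * 16
y = 104

104


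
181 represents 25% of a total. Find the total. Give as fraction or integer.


Given: 181 is 25% of the whole
Set up: 181 = 25/100 * whole
whole = 181 * 100 / 25
whole = 18100 / 25
whole = 724

724


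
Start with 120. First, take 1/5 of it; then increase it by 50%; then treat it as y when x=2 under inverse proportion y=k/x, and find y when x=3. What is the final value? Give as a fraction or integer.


Start with 120.
Step 1: Take 1/5: 120 * 1/5 = 24
Step 2: Increase by 50%: 24 * 150/100 = 36
Step 3: Inverse prop: k = (36)*2; new y = k/3 = 36*2/3 = 24
Final result = 24

24


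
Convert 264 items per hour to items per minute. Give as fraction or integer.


Converting from per hour to per minute
Rate = 264 items per hour
Divide by 60: 264/60
= 22/5 items per minute

22/5


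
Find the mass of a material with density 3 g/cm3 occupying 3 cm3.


Using mass = density * volume
Density = 3 g/cm3
Volume = 3 cm3
Mass = 3 * 3
= 9 g

9


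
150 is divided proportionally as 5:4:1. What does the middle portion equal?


Ratio = 5:4:1
Total parts = 5 + 4 + 1 = 10
Value per part = 150 / 10 = 15
First share = 5 * 15 = 75
Middle share = 4 * 15 = 60
Third share = 1 * 15 = 15

60


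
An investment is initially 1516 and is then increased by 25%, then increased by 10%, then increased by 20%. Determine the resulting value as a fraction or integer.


Start: 1516
Step 1: increase by 25% => multiply by 125/100
  1516 * 125/100 = 1895
Step 2: increase by 10% => multiply by 110/100
  1895 * 110/100 = 4169/2
Step 3: increase by 20% => multiply by 120/100
  4169/2 * 120/100 = 12507/5
Final value = 12507/5

12507/5


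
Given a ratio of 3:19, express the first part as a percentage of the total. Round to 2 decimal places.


Total parts = 3 + 19 = 22
First part fraction = 3/22
Percentage = (3/22) * 100
= 0.136364 * 100
= 13.64%

13.64


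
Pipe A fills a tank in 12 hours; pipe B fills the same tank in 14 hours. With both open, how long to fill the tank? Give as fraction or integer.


Rate of A = 1/12 job per hour
Rate of B = 1/14 job per hour
Combined rate = 1/12 + 1/14
Find common denominator: (14 + 12)/(12*14) = 26/168
Combined rate = 13/84 job per hour
Time together = 1 / (13/84) = 84/13 hours

84/13


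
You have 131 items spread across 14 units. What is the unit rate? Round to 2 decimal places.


Total items = 131
Number of units = 14
Unit rate = 131 / 14
= 9.36 items per unit

9.36


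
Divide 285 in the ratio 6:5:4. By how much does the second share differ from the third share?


Total parts = 6 + 5 + 4 = 15
Value per part = 285 / 15 = 19
Shares: 6*19=114, 5*19=95, 4*19=76
Second share = 95, third share = 76
Difference = |95 - 76| = 19

19


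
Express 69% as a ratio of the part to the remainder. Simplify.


Part = 69%, Remainder = 31%
Ratio = 69:31
GCD(69, 31) = 1
Simplify: 69:31 = 69:31

69:31


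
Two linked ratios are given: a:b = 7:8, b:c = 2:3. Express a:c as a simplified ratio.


Given a:b = 7:8 and b:c = 2:3
Make b consistent. Multiply first ratio by 2: a:b = 14:16
Multiply second ratio by 8: b:c = 16:24
Now b = 16 in both, so a:b:c = 14:16:24
Therefore a:c = 14:24
Simplify by GCD: a:c = 7:12

7:12


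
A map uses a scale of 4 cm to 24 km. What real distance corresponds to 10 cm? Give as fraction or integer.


Map scale: 4 cm = 24 km
Measured distance on map = 10 cm
Set up proportion: 10 * 24 / 4
= 240 / 4
= 60 km

60


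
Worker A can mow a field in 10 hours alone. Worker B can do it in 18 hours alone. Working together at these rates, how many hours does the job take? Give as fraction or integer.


Rate of A = 1/10 job per hour
Rate of B = 1/18 job per hour
Combined rate = 1/10 + 1/18
Find common denominator: (18 + 10)/(10*18) = 28/180
Combined rate = 7/45 job per hour
Time together = 1 / (7/45) = 45/7 hours

45/7


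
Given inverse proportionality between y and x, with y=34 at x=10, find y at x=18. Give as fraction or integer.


Inverse proportion: y = k/x
Find k: k = 10 * 34 = 340
Compute y at x=18: y = 340/18
y = 170/9

170/9


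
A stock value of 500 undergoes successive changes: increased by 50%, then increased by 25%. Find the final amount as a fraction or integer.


Start: 500
Step 1: increase by 50% => multiply by 150/100
  500 * 150/100 = 750
Step 2: increase by 25% => multiply by 125/100
  750 * 125/100 = 1875/2
Final value = 1875/2

1875/2


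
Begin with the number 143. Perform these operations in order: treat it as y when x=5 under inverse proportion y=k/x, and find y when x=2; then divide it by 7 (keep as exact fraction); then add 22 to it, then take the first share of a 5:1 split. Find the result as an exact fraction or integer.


Start with 143.
Step 1: Inverse prop: k = (143)*5; new y = k/2 = 143*5/2 = 715/2
Step 2: Divide by 7: 715/2 / 7 = 715/14
Step 3: Add 22: 715/14+22=1023/14; split 5:1 first = 1023/14*5/6 = 1705/28
Final result = 1705/28

1705/28


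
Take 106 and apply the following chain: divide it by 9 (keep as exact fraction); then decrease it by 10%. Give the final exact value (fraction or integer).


Start with 106.
Step 1: Divide by 9: 106 / 9 = 106/9
Step 2: Decrease by 10%: 106/9 * 90/100 = 53/5
Final result = 53/5

53/5


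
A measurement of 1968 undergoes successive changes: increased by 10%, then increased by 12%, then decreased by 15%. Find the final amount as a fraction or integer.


Start: 1968
Step 1: increase by 10% => multiply by 110/100
  1968 * 110/100 = 10824/5
Step 2: increase by 12% => multiply by 112/100
  10824/5 * 112/100 = 303072/125
Step 3: decrease by 15% => multiply by 85/100
  303072/125 * 85/100 = 1288056/625
Final value = 1288056/625

1288056/625


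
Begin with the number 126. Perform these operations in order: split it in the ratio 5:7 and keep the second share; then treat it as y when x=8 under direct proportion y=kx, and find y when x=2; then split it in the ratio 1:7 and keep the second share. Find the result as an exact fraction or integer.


Start with 126.
Step 1: Split 5:7, second share = 126 * 7/12 = 147/2
Step 2: Direct prop: k = (147/2)/8; new y = k*2 = 147/2*2/8 = 147/8
Step 3: Split 1:7, second share = 147/8 * 7/8 = 1029/64
Final result = 1029/64

1029/64


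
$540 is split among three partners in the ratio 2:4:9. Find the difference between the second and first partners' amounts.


Total parts = 2 + 4 + 9 = 15
Value per part = 540 / 15 = 36
Shares: 2*36=72, 4*36=144, 9*36=324
Second share = 144, first share = 72
Difference = |144 - 72| = 72

72


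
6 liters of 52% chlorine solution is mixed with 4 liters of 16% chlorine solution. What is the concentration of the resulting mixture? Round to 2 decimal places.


Solute in mixture 1 = 52% of 6 L = 6*52/100 = 78/25 L
Solute in mixture 2 = 16% of 4 L = 4*16/100 = 16/25 L
Total solute = 78/25 + 16/25 = 94/25 L
Total volume = 6 + 4 = 10 L
Final concentration = 94/25/10 * 100 = 37.60%

37.60


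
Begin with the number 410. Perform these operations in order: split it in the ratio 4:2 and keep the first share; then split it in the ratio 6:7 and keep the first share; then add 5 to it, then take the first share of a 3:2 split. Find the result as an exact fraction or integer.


Start with 410.
Step 1: Split 4:2, first share = 410 * 4/6 = 820/3
Step 2: Split 6:7, first share = 820/3 * 6/13 = 1640/13
Step 3: Add 5: 1640/13+5=1705/13; split 3:2 first = 1705/13*3/5 = 1023/13
Final result = 1023/13

1023/13


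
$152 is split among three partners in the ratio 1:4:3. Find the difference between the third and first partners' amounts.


Total parts = 1 + 4 + 3 = 8
Value per part = 152 / 8 = 19
Shares: 1*19=19, 4*19=76, 3*19=57
Third share = 57, first share = 19
Difference = |57 - 19| = 38

38


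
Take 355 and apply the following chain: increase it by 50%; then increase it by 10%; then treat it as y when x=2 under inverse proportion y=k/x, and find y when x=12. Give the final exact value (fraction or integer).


Start with 355.
Step 1: Increase by 50%: 355 * 150/100 = 1065/2
Step 2: Increase by 10%: 1065/2 * 110/100 = 2343/4
Step 3: Inverse prop: k = (2343/4)*2; new y = k/12 = 2343/4*2/12 = 781/8
Final result = 781/8

781/8


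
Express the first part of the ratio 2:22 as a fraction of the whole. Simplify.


Total parts = 2 + 22 = 24
First part fraction = 2/24
Simplify: 2/24 = 1/12

1/12


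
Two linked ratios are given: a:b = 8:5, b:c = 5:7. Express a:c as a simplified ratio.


Given a:b = 8:5 and b:c = 5:7
Make b consistent. Multiply first ratio by 5: a:b = 40:25
Multiply second ratio by 5: b:c = 25:35
Now b = 25 in both, so a:b:c = 40:25:35
Therefore a:c = 40:35
Simplify by GCD: a:c = 8:7

8:7


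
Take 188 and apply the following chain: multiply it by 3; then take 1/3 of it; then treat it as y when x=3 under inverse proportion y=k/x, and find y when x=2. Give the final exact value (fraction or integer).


Start with 188.
Step 1: Multiply by 3: 188 * 3 = 564
Step 2: Take 1/3: 564 * 1/3 = 188
Step 3: Inverse prop: k = (188)*3; new y = k/2 = 188*3/2 = 282
Final result = 282

282


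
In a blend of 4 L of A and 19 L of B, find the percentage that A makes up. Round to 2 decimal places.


Volume of A = 4 L
Volume of B = 19 L
Total volume = 4 + 19 = 23 L
Percentage of A = (4/23) * 100
= 17.39%

17.39


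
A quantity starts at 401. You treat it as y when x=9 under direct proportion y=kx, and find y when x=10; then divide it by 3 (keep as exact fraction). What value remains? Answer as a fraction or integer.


Start with 401.
Step 1: Direct prop: k = (401)/9; new y = k*10 = 401*10/9 = 4010/9
Step 2: Divide by 3: 4010/9 / 3 = 4010/27
Final result = 4010/27

4010/27


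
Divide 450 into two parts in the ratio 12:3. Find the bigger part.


Total parts = 12 + 3 = 15
Value per part = 450 / 15 = 30
First share = 12 * 30 = 360
Second share = 3 * 30 = 90
Larger share = 360

360


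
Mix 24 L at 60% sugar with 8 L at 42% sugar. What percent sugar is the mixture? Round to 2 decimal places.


Solute in mixture 1 = 60% of 24 L = 24*60/100 = 72/5 L
Solute in mixture 2 = 42% of 8 L = 8*42/100 = 84/25 L
Total solute = 72/5 + 84/25 = 444/25 L
Total volume = 24 + 8 = 32 L
Final concentration = 444/25/32 * 100 = 55.50%

55.50


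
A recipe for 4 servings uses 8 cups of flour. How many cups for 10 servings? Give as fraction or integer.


Original: 8 cups for 4 servings
Target servings = 10
Scaling factor = 10/4
New amount = 8 * 10/4
= 80/4
= 20 cups

20


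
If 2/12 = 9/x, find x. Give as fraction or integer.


Setting up: 2/12 = 9/x
Cross multiply: 2 * x = 12 * 9
2x = 108
x = 108/2
x = 54

54


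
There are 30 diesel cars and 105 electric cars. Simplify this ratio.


Find GCD(30, 105)
GCD = 15
Divide both by 15: 30/15 = 2, 105/15 = 7
Simplified ratio = 2:7

2:7


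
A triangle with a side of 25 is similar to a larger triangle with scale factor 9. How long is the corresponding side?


Similar triangles have proportional sides
Scale factor = 9
Smaller side = 25
Corresponding larger side = 25 * 9
= 225

225


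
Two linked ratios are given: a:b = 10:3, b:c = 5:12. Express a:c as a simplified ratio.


Given a:b = 10:3 and b:c = 5:12
Make b consistent. Multiply first ratio by 5: a:b = 50:15
Multiply second ratio by 3: b:c = 15:36
Now b = 15 in both, so a:b:c = 50:15:36
Therefore a:c = 50:36
Simplify by GCD: a:c = 25:18

25:18


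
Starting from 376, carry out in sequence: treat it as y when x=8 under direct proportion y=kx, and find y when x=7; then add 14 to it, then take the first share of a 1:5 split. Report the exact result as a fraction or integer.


Start with 376.
Step 1: Direct prop: k = (376)/8; new y = k*7 = 376*7/8 = 329
Step 2: Add 14: 329+14=343; split 1:5 first = 343*1/6 = 343/6
Final result = 343/6

343/6


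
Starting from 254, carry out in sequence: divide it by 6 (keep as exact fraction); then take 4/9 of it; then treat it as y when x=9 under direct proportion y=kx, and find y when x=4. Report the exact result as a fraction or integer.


Start with 254.
Step 1: Divide by 6: 254 / 6 = 127/3
Step 2: Take 4/9: 127/3 * 4/9 = 508/27
Step 3: Direct prop: k = (508/27)/9; new y = k*4 = 508/27*4/9 = 2032/243
Final result = 2032/243

2032/243


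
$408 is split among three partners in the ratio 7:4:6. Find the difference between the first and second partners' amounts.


Total parts = 7 + 4 + 6 = 17
Value per part = 408 / 17 = 24
Shares: 7*24=168, 4*24=96, 6*24=144
First share = 168, second share = 96
Difference = |168 - 96| = 72

72


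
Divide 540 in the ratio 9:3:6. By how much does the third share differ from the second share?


Total parts = 9 + 3 + 6 = 18
Value per part = 540 / 18 = 30
Shares: 9*30=270, 3*30=90, 6*30=180
Third share = 180, second share = 90
Difference = |180 - 90| = 90

90


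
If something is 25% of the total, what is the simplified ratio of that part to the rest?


Part = 25%, Remainder = 75%
Ratio = 25:75
GCD(25, 75) = 25
Simplify: 1:3 = 1:3

1:3


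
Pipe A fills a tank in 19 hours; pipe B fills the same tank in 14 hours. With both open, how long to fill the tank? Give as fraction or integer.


Rate of A = 1/19 job per hour
Rate of B = 1/14 job per hour
Combined rate = 1/19 + 1/14
Find common denominator: (14 + 19)/(19*14) = 33/266
Combined rate = 33/266 job per hour
Time together = 1 / (33/266) = 266/33 hours

266/33


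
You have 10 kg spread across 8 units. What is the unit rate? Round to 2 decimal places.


Total kg = 10
Number of units = 8
Unit rate = 10 / 8
= 1.25 kg per unit

1.25


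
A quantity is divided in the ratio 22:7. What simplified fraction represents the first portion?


Total parts = 22 + 7 = 29
First part fraction = 22/29
Simplify: 22/29 = 22/29

22/29


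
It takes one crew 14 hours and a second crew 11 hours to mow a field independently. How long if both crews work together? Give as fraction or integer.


Rate of A = 1/14 job per hour
Rate of B = 1/11 job per hour
Combined rate = 1/14 + 1/11
Find common denominator: (11 + 14)/(14*11) = 25/154
Combined rate = 25/154 job per hour
Time together = 1 / (25/154) = 154/25 hours

154/25


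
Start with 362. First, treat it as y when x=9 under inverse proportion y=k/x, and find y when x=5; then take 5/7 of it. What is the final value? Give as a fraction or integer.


Start with 362.
Step 1: Inverse prop: k = (362)*9; new y = k/5 = 362*9/5 = 3258/5
Step 2: Take 5/7: 3258/5 * 5/7 = 3258/7
Final result = 3258/7

3258/7


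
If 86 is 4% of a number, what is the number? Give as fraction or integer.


Given: 86 is 4% of the whole
Set up: 86 = 4/100 * whole
whole = 86 * 100 / 4
whole = 8600 / 4
whole = 2150

2150


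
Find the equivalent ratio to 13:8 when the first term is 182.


Original ratio: 13:8
First term target: 182
Scale factor = 182 / 13 = 14
Multiply second term: 8 * 14 = 112
Equivalent ratio = 182:112

182:112


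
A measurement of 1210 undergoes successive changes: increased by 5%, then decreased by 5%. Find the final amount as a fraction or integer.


Start: 1210
Step 1: increase by 5% => multiply by 105/100
  1210 * 105/100 = 2541/2
Step 2: decrease by 5% => multiply by 95/100
  2541/2 * 95/100 = 48279/40
Final value = 48279/40

48279/40


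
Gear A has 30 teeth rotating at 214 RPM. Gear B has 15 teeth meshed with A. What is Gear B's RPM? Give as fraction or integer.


Gear ratio: teeth_A * RPM_A = teeth_B * RPM_B
30 * 214 = 15 * RPM_B
6420 = 15 * RPM_B
RPM_B = 6420 / 15
RPM_B = 428

428


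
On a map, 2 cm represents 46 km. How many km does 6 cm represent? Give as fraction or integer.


Map scale: 2 cm = 46 km
Measured distance on map = 6 cm
Set up proportion: 6 * 46 / 2
= 276 / 2
= 138 km

138


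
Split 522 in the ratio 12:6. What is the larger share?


Total parts = 12 + 6 = 18
Value per part = 522 / 18 = 29
First share = 12 * 29 = 348
Second share = 6 * 29 = 174
Larger share = 348

348


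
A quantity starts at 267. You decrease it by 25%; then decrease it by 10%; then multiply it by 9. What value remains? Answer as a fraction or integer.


Start with 267.
Step 1: Decrease by 25%: 267 * 75/100 = 801/4
Step 2: Decrease by 10%: 801/4 * 90/100 = 7209/40
Step 3: Multiply by 9: 7209/40 * 9 = 64881/40
Final result = 64881/40

64881/40


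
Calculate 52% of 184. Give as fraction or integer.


Compute 52% of 184
Convert percentage: 52% = 52/100
Multiply: 184 * 52/100
= 9568/100
= 2392/25

2392/25


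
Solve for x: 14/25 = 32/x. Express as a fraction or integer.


Setting up: 14/25 = 32/x
Cross multiply: 14 * x = 25 * 32
14x = 800
x = 800/14
x = 400/7

400/7


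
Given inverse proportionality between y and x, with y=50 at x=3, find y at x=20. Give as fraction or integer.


Inverse proportion: y = k/x
Find k: k = 3 * 50 = 150
Compute y at x=20: y = 150/20
y = 15/2

15/2


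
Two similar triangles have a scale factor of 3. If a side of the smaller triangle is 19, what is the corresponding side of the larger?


Similar triangles have proportional sides
Scale factor = 3
Smaller side = 19
Corresponding larger side = 19 * 3
= 57

57


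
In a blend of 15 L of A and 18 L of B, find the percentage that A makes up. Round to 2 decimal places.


Volume of A = 15 L
Volume of B = 18 L
Total volume = 15 + 18 = 33 L
Percentage of A = (15/33) * 100
= 45.45%

45.45


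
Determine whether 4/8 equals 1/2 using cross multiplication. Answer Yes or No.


Cross multiply to check 4/8 = 1/2
Left cross product: 4 * 2 = 8
Right cross product: 8 * 1 = 8
8 = 8
Equal, so proportions match => Yes

Yes


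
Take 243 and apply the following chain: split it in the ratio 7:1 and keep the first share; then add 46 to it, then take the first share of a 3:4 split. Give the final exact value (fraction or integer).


Start with 243.
Step 1: Split 7:1, first share = 243 * 7/8 = 1701/8
Step 2: Add 46: 1701/8+46=2069/8; split 3:4 first = 2069/8*3/7 = 6207/56
Final result = 6207/56

6207/56


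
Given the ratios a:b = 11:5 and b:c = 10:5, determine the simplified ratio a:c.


Given a:b = 11:5 and b:c = 10:5
Make b consistent. Multiply first ratio by 10: a:b = 110:50
Multiply second ratio by 5: b:c = 50:25
Now b = 50 in both, so a:b:c = 110:50:25
Therefore a:c = 110:25
Simplify by GCD: a:c = 22:5

22:5


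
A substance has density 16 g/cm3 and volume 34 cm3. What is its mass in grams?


Using mass = density * volume
Density = 16 g/cm3
Volume = 34 cm3
Mass = 16 * 34
= 544 g

544


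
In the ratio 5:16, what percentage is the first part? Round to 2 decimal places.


Total parts = 5 + 16 = 21
First part fraction = 5/21
Percentage = (5/21) * 100
= 0.238095 * 100
= 23.81%

23.81


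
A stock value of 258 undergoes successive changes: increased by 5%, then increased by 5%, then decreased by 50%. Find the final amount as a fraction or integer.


Start: 258
Step 1: increase by 5% => multiply by 105/100
  258 * 105/100 = 2709/10
Step 2: increase by 5% => multiply by 105/100
  2709/10 * 105/100 = 56889/200
Step 3: decrease by 50% => multiply by 50/100
  56889/200 * 50/100 = 56889/400
Final value = 56889/400

56889/400


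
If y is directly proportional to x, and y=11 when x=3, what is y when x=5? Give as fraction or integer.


Direct proportion: y = kx
Find k: k = 11/3 = 11/3
Compute y at x=5: y = 11/3 * 5
y = 55/3

55/3


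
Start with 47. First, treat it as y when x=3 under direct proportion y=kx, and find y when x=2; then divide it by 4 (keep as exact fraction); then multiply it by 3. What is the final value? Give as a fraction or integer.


Start with 47.
Step 1: Direct prop: k = (47)/3; new y = k*2 = 47*2/3 = 94/3
Step 2: Divide by 4: 94/3 / 4 = 47/6
Step 3: Multiply by 3: 47/6 * 3 = 47/2
Final result = 47/2

47/2


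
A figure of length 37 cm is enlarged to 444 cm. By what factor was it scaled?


Original length = 37 cm
Scaled length = 444 cm
Scale factor = 444 / 37
= 12

12


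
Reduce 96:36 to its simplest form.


Find GCD(96, 36)
GCD = 12
Divide both by 12: 96/12 = 8, 36/12 = 3
Simplified ratio = 8:3

8:3


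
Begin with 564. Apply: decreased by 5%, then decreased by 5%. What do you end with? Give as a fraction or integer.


Start: 564
Step 1: decrease by 5% => multiply by 95/100
  564 * 95/100 = 2679/5
Step 2: decrease by 5% => multiply by 95/100
  2679/5 * 95/100 = 50901/100
Final value = 50901/100

50901/100


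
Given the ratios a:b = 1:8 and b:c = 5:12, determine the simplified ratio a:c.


Given a:b = 1:8 and b:c = 5:12
Make b consistent. Multiply first ratio by 5: a:b = 5:40
Multiply second ratio by 8: b:c = 40:96
Now b = 40 in both, so a:b:c = 5:40:96
Therefore a:c = 5:96
Simplify by GCD: a:c = 5:96

5:96


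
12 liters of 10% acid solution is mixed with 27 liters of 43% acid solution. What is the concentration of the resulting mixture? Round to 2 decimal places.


Solute in mixture 1 = 10% of 12 L = 12*10/100 = 6/5 L
Solute in mixture 2 = 43% of 27 L = 27*43/100 = 1161/100 L
Total solute = 6/5 + 1161/100 = 1281/100 L
Total volume = 12 + 27 = 39 L
Final concentration = 1281/100/39 * 100 = 32.85%

32.85


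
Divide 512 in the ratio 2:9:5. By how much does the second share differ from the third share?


Total parts = 2 + 9 + 5 = 16
Value per part = 512 / 16 = 32
Shares: 2*32=64, 9*32=288, 5*32=160
Second share = 288, third share = 160
Difference = |288 - 160| = 128

128


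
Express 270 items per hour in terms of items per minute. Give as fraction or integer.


Converting from per hour to per minute
Rate = 270 items per hour
Divide by 60: 270/60
= 9/2 items per minute

9/2


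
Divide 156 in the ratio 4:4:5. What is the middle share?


Ratio = 4:4:5
Total parts = 4 + 4 + 5 = 13
Value per part = 156 / 13 = 12
First share = 4 * 12 = 48
Middle share = 4 * 12 = 48
Third share = 5 * 12 = 60

48


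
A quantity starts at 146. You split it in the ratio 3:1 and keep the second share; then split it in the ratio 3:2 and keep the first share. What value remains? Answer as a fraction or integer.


Start with 146.
Step 1: Split 3:1, second share = 146 * 1/4 = 73/2
Step 2: Split 3:2, first share = 73/2 * 3/5 = 219/10
Final result = 219/10

219/10


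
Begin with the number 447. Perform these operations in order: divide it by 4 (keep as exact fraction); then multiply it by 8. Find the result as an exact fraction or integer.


Start with 447.
Step 1: Divide by 4: 447 / 4 = 447/4
Step 2: Multiply by 8: 447/4 * 8 = 894
Final result = 894

894


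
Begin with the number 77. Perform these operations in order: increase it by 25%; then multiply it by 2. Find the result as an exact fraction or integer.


Start with 77.
Step 1: Increase by 25%: 77 * 125/100 = 385/4
Step 2: Multiply by 2: 385/4 * 2 = 385/2
Final result = 385/2

385/2


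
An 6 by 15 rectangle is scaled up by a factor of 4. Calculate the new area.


Original dimensions: 6 x 15
Enlargement factor = 4
New width = 6 * 4 = 24
New height = 15 * 4 = 60
New area = 24 * 60 = 1440

1440


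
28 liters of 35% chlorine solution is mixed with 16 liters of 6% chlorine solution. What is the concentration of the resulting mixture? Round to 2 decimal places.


Solute in mixture 1 = 35% of 28 L = 28*35/100 = 49/5 L
Solute in mixture 2 = 6% of 16 L = 16*6/100 = 24/25 L
Total solute = 49/5 + 24/25 = 269/25 L
Total volume = 28 + 16 = 44 L
Final concentration = 269/25/44 * 100 = 24.45%

24.45


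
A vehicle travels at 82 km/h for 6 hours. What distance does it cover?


Using distance = speed * time
Speed = 82 km/h
Time = 6 hours
Distance = 82 * 6
= 492 km

492


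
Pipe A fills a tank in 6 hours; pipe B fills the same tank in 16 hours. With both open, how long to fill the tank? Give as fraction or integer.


Rate of A = 1/6 job per hour
Rate of B = 1/16 job per hour
Combined rate = 1/6 + 1/16
Find common denominator: (16 + 6)/(6*16) = 22/96
Combined rate = 11/48 job per hour
Time together = 1 / (11/48) = 48/11 hours

48/11


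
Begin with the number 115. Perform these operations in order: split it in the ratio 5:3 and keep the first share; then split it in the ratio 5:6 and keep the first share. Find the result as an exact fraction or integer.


Start with 115.
Step 1: Split 5:3, first share = 115 * 5/8 = 575/8
Step 2: Split 5:6, first share = 575/8 * 5/11 = 2875/88
Final result = 2875/88

2875/88


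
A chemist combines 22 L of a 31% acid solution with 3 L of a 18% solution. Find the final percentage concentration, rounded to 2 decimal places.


Solute in mixture 1 = 31% of 22 L = 22*31/100 = 341/50 L
Solute in mixture 2 = 18% of 3 L = 3*18/100 = 27/50 L
Total solute = 341/50 + 27/50 = 184/25 L
Total volume = 22 + 3 = 25 L
Final concentration = 184/25/25 * 100 = 29.44%

29.44


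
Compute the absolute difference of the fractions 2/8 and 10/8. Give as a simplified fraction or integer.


Simplify: 2/8 = 1/4 and 10/8 = 5/4
Find common denominator: LCD = 4
Convert: 1/4 and 5/4
Difference = |1 - 5|/4 = 4/4
Simplified = 1

1


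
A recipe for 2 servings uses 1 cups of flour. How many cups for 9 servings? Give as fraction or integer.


Original: 1 cups for 2 servings
Target servings = 9
Scaling factor = 9/2
New amount = 1 * 9/2
= 9/2
= 9/2 cups

9/2


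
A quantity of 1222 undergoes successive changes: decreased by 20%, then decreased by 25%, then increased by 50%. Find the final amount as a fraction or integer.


Start: 1222
Step 1: decrease by 20% => multiply by 80/100
  1222 * 80/100 = 4888/5
Step 2: decrease by 25% => multiply by 75/100
  4888/5 * 75/100 = 3666/5
Step 3: increase by 50% => multiply by 150/100
  3666/5 * 150/100 = 5499/5
Final value = 5499/5

5499/5


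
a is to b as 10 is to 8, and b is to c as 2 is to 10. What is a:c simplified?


Given a:b = 10:8 and b:c = 2:10
Make b consistent. Multiply first ratio by 2: a:b = 20:16
Multiply second ratio by 8: b:c = 16:80
Now b = 16 in both, so a:b:c = 20:16:80
Therefore a:c = 20:80
Simplify by GCD: a:c = 1:4

1:4


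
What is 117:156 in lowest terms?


Find GCD(117, 156)
GCD = 39
Divide both by 39: 117/39 = 3, 156/39 = 4
Simplified ratio = 3:4

3:4


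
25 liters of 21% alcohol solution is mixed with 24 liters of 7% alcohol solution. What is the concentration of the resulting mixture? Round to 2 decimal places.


Solute in mixture 1 = 21% of 25 L = 25*21/100 = 21/4 L
Solute in mixture 2 = 7% of 24 L = 24*7/100 = 42/25 L
Total solute = 21/4 + 42/25 = 693/100 L
Total volume = 25 + 24 = 49 L
Final concentration = 693/100/49 * 100 = 14.14%

14.14


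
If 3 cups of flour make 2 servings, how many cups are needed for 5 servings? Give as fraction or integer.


Original: 3 cups for 2 servings
Target servings = 5
Scaling factor = 5/2
New amount = 3 * 5/2
= 15/2
= 15/2 cups

15/2


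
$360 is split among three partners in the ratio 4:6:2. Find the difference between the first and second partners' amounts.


Total parts = 4 + 6 + 2 = 12
Value per part = 360 / 12 = 30
Shares: 4*30=120, 6*30=180, 2*30=60
First share = 120, second share = 180
Difference = |120 - 180| = 60

60


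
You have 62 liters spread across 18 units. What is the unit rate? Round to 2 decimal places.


Total liters = 62
Number of units = 18
Unit rate = 62 / 18
= 3.44 liters per unit

3.44


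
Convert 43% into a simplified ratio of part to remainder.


Part = 43%, Remainder = 57%
Ratio = 43:57
GCD(43, 57) = 1
Simplify: 43:57 = 43:57

43:57


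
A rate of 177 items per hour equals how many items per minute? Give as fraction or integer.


Converting from per hour to per minute
Rate = 177 items per hour
Divide by 60: 177/60
= 59/20 items per minute

59/20


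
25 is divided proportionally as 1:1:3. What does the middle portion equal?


Ratio = 1:1:3
Total parts = 1 + 1 + 3 = 5
Value per part = 25 / 5 = 5
First share = 1 * 5 = 5
Middle share = 1 * 5 = 5
Third share = 3 * 5 = 15

5


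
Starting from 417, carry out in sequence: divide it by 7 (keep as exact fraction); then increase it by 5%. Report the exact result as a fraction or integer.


Start with 417.
Step 1: Divide by 7: 417 / 7 = 417/7
Step 2: Increase by 5%: 417/7 * 105/100 = 1251/20
Final result = 1251/20

1251/20


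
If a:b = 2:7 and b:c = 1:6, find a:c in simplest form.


Given a:b = 2:7 and b:c = 1:6
Make b consistent. Multiply first ratio by 1: a:b = 2:7
Multiply second ratio by 7: b:c = 7:42
Now b = 7 in both, so a:b:c = 2:7:42
Therefore a:c = 2:42
Simplify by GCD: a:c = 1:21

1:21


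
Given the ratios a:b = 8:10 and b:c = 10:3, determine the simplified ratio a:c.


Given a:b = 8:10 and b:c = 10:3
Make b consistent. Multiply first ratio by 10: a:b = 80:100
Multiply second ratio by 10: b:c = 100:30
Now b = 100 in both, so a:b:c = 80:100:30
Therefore a:c = 80:30
Simplify by GCD: a:c = 8:3

8:3


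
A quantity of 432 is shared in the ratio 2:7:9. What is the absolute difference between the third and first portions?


Total parts = 2 + 7 + 9 = 18
Value per part = 432 / 18 = 24
Shares: 2*24=48, 7*24=168, 9*24=216
Third share = 216, first share = 48
Difference = |216 - 48| = 168

168


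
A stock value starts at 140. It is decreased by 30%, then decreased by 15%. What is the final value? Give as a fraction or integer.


Start: 140
Step 1: decrease by 30% => multiply by 70/100
  140 * 70/100 = 98
Step 2: decrease by 15% => multiply by 85/100
  98 * 85/100 = 833/10
Final value = 833/10

833/10


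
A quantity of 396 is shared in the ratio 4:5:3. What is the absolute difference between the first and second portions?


Total parts = 4 + 5 + 3 = 12
Value per part = 396 / 12 = 33
Shares: 4*33=132, 5*33=165, 3*33=99
First share = 132, second share = 165
Difference = |132 - 165| = 33

33


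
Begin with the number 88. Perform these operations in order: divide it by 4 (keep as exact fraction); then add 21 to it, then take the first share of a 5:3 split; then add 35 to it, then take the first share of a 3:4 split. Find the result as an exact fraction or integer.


Start with 88.
Step 1: Divide by 4: 88 / 4 = 22
Step 2: Add 21: 22+21=43; split 5:3 first = 43*5/8 = 215/8
Step 3: Add 35: 215/8+35=495/8; split 3:4 first = 495/8*3/7 = 1485/56
Final result = 1485/56

1485/56


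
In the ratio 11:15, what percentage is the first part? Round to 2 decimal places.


Total parts = 11 + 15 = 26
First part fraction = 11/26
Percentage = (11/26) * 100
= 0.423077 * 100
= 42.31%

42.31


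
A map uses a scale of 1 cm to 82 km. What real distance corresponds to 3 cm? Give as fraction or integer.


Map scale: 1 cm = 82 km
Measured distance on map = 3 cm
Set up proportion: 3 * 82 / 1
= 246 / 1
= 246 km

246


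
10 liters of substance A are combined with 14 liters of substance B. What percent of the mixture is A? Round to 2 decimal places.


Volume of A = 10 L
Volume of B = 14 L
Total volume = 10 + 14 = 24 L
Percentage of A = (10/24) * 100
= 41.67%

41.67


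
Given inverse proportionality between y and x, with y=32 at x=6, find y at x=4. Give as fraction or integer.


Inverse proportion: y = k/x
Find k: k = 6 * 32 = 192
Compute y at x=4: y = 192/4
y = 48

48


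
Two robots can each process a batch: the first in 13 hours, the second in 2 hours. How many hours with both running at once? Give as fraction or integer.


Rate of A = 1/13 job per hour
Rate of B = 1/2 job per hour
Combined rate = 1/13 + 1/2
Find common denominator: (2 + 13)/(13*2) = 15/26
Combined rate = 15/26 job per hour
Time together = 1 / (15/26) = 26/15 hours

26/15


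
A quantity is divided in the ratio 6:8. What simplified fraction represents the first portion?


Total parts = 6 + 8 = 14
First part fraction = 6/14
Simplify: 6/14 = 3/7

3/7


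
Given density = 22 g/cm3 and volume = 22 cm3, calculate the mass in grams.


Using mass = density * volume
Density = 22 g/cm3
Volume = 22 cm3
Mass = 22 * 22
= 484 g

484


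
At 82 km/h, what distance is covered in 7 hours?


Using distance = speed * time
Speed = 82 km/h
Time = 7 hours
Distance = 82 * 7
= 574 km

574


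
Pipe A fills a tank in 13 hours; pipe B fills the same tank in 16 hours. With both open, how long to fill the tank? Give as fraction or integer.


Rate of A = 1/13 job per hour
Rate of B = 1/16 job per hour
Combined rate = 1/13 + 1/16
Find common denominator: (16 + 13)/(13*16) = 29/208
Combined rate = 29/208 job per hour
Time together = 1 / (29/208) = 208/29 hours

208/29


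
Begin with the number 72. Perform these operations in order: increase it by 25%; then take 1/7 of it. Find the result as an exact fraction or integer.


Start with 72.
Step 1: Increase by 25%: 72 * 125/100 = 90
Step 2: Take 1/7: 90 * 1/7 = 90/7
Final result = 90/7

90/7


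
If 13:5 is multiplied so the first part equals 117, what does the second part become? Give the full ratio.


Original ratio: 13:5
First term target: 117
Scale factor = 117 / 13 = 9
Multiply second term: 5 * 9 = 45
Equivalent ratio = 117:45

117:45


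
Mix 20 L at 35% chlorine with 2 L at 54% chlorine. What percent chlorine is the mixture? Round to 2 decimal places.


Solute in mixture 1 = 35% of 20 L = 20*35/100 = 7 L
Solute in mixture 2 = 54% of 2 L = 2*54/100 = 27/25 L
Total solute = 7 + 27/25 = 202/25 L
Total volume = 20 + 2 = 22 L
Final concentration = 202/25/22 * 100 = 36.73%

36.73


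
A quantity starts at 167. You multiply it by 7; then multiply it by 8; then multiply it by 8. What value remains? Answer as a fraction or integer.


Start with 167.
Step 1: Multiply by 7: 167 * 7 = 1169
Step 2: Multiply by 8: 1169 * 8 = 9352
Step 3: Multiply by 8: 9352 * 8 = 74816
Final result = 74816

74816


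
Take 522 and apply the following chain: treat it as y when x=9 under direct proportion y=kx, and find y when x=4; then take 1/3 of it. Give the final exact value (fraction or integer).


Start with 522.
Step 1: Direct prop: k = (522)/9; new y = k*4 = 522*4/9 = 232
Step 2: Take 1/3: 232 * 1/3 = 232/3
Final result = 232/3

232/3


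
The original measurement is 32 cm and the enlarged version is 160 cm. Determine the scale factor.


Original length = 32 cm
Scaled length = 160 cm
Scale factor = 160 / 32
= 5

5


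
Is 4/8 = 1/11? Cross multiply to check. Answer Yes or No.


Cross multiply to check 4/8 = 1/11
Left cross product: 4 * 11 = 44
Right cross product: 8 * 1 = 8
44 != 8
Not equal, so proportions differ => No

No


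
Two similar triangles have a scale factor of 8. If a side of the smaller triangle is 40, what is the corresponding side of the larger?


Similar triangles have proportional sides
Scale factor = 8
Smaller side = 40
Corresponding larger side = 40 * 8
= 320

320


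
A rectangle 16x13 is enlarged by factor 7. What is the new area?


Original dimensions: 16 x 13
Enlargement factor = 7
New width = 16 * 7 = 112
New height = 13 * 7 = 91
New area = 112 * 91 = 10192

10192


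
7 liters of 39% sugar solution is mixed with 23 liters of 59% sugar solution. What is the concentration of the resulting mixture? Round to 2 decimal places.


Solute in mixture 1 = 39% of 7 L = 7*39/100 = 273/100 L
Solute in mixture 2 = 59% of 23 L = 23*59/100 = 1357/100 L
Total solute = 273/100 + 1357/100 = 163/10 L
Total volume = 7 + 23 = 30 L
Final concentration = 163/10/30 * 100 = 54.33%

54.33


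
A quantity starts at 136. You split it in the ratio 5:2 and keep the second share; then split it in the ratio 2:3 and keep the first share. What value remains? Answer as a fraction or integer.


Start with 136.
Step 1: Split 5:2, second share = 136 * 2/7 = 272/7
Step 2: Split 2:3, first share = 272/7 * 2/5 = 544/35
Final result = 544/35

544/35


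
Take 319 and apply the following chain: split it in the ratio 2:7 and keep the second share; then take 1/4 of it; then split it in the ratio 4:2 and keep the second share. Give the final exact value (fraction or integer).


Start with 319.
Step 1: Split 2:7, second share = 319 * 7/9 = 2233/9
Step 2: Take 1/4: 2233/9 * 1/4 = 2233/36
Step 3: Split 4:2, second share = 2233/36 * 2/6 = 2233/108
Final result = 2233/108

2233/108


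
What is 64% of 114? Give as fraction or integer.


Compute 64% of 114
Convert percentage: 64% = 64/100
Multiply: 114 * 64/100
= 7296/100
= 1824/25

1824/25


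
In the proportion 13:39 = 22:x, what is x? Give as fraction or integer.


Setting up: 13/39 = 22/x
Cross multiply: 13 * x = 39 * 22
13x = 858
x = 858/13
x = 66

66


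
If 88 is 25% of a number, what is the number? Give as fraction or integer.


Given: 88 is 25% of the whole
Set up: 88 = 25/100 * whole
whole = 88 * 100 / 25
whole = 8800 / 25
whole = 352

352
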